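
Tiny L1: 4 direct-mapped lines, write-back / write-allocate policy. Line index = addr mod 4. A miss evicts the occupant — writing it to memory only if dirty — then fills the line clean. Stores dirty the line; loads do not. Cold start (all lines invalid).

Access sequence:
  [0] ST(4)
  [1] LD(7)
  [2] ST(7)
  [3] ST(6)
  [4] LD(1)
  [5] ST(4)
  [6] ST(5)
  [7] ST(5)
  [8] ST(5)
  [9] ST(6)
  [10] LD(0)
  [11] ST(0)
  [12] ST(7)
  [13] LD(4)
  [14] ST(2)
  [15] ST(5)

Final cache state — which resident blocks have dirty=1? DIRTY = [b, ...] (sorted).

0: W B4 -> L0 miss  d=D]
1: R B7 -> L3 miss  d=-]
2: W B7 -> L3 hit  d=D]
3: W B6 -> L2 miss  d=D]
4: R B1 -> L1 miss  d=-]
5: W B4 -> L0 hit  d=D]
6: W B5 -> L1 miss  d=D]
7: W B5 -> L1 hit  d=D]
8: W B5 -> L1 hit  d=D]
9: W B6 -> L2 hit  d=D]
10: R B0 -> L0 miss wb->B4  d=-]
11: W B0 -> L0 hit  d=D]
12: W B7 -> L3 hit  d=D]
13: R B4 -> L0 miss wb->B0  d=-]
14: W B2 -> L2 miss wb->B6  d=D]
15: W B5 -> L1 hit  d=D]

DIRTY = [2, 5, 7]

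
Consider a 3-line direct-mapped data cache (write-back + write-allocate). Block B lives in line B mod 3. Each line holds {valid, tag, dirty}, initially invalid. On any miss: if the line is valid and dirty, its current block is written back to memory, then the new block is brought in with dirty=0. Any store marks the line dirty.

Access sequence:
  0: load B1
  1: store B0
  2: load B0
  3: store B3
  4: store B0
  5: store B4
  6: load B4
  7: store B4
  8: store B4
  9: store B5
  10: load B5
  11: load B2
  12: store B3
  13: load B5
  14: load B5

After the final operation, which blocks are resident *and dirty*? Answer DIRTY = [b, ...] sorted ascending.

0: R B1 → L1 miss [-]
1: W B0 → L0 miss [D]
2: R B0 → L0 hit [D]
3: W B3 → L0 miss wb→B0 [D]
4: W B0 → L0 miss wb→B3 [D]
5: W B4 → L1 miss [D]
6: R B4 → L1 hit [D]
7: W B4 → L1 hit [D]
8: W B4 → L1 hit [D]
9: W B5 → L2 miss [D]
10: R B5 → L2 hit [D]
11: R B2 → L2 miss wb→B5 [-]
12: W B3 → L0 miss wb→B0 [D]
13: R B5 → L2 miss [-]
14: R B5 → L2 hit [-]

DIRTY = [3, 4]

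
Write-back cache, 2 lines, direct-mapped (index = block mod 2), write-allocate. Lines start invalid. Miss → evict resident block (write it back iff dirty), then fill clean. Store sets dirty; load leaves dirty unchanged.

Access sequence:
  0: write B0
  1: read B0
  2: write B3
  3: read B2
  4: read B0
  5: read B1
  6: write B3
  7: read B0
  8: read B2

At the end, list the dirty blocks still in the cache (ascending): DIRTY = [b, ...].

DIRTY = [3]

0: W B0 -> L0 miss  d=D]
1: R B0 -> L0 hit  d=D]
2: W B3 -> L1 miss  d=D]
3: R B2 -> L0 miss wb->B0  d=-]
4: R B0 -> L0 miss  d=-]
5: R B1 -> L1 miss wb->B3  d=-]
6: W B3 -> L1 miss  d=D]
7: R B0 -> L0 hit  d=-]
8: R B2 -> L0 miss  d=-]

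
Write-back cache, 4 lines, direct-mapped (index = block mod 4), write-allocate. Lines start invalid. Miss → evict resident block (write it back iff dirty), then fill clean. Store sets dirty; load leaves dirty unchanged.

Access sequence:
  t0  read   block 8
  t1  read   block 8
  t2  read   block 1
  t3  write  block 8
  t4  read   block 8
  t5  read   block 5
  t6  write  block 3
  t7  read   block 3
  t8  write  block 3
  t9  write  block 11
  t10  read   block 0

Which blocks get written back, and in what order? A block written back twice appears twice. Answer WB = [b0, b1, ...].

WB = [3, 8]

0: R B8 -> L0 miss  d=-]
1: R B8 -> L0 hit  d=-]
2: R B1 -> L1 miss  d=-]
3: W B8 -> L0 hit  d=D]
4: R B8 -> L0 hit  d=D]
5: R B5 -> L1 miss  d=-]
6: W B3 -> L3 miss  d=D]
7: R B3 -> L3 hit  d=D]
8: W B3 -> L3 hit  d=D]
9: W B11 -> L3 miss wb->B3  d=D]
10: R B0 -> L0 miss wb->B8  d=-]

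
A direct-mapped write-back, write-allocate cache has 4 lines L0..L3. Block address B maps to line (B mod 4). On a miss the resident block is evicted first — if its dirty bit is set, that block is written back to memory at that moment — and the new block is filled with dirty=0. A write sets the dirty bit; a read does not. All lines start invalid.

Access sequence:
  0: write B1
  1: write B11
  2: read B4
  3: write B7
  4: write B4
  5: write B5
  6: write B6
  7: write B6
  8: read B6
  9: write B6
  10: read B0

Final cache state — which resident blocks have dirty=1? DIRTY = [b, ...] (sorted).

0: W B1 -> L1 miss  d=D]
1: W B11 -> L3 miss  d=D]
2: R B4 -> L0 miss  d=-]
3: W B7 -> L3 miss wb->B11  d=D]
4: W B4 -> L0 hit  d=D]
5: W B5 -> L1 miss wb->B1  d=D]
6: W B6 -> L2 miss  d=D]
7: W B6 -> L2 hit  d=D]
8: R B6 -> L2 hit  d=D]
9: W B6 -> L2 hit  d=D]
10: R B0 -> L0 miss wb->B4  d=-]

DIRTY = [5, 6, 7]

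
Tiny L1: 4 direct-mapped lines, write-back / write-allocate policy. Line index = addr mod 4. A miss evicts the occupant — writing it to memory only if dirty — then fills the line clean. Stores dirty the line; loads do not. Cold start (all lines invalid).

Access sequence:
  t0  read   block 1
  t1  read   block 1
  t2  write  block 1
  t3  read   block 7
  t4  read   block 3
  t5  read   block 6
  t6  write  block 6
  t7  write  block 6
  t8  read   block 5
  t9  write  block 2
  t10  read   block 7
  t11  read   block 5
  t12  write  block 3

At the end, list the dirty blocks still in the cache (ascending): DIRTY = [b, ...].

0: R B1 -> L1 miss  d=-]
1: R B1 -> L1 hit  d=-]
2: W B1 -> L1 hit  d=D]
3: R B7 -> L3 miss  d=-]
4: R B3 -> L3 miss  d=-]
5: R B6 -> L2 miss  d=-]
6: W B6 -> L2 hit  d=D]
7: W B6 -> L2 hit  d=D]
8: R B5 -> L1 miss wb->B1  d=-]
9: W B2 -> L2 miss wb->B6  d=D]
10: R B7 -> L3 miss  d=-]
11: R B5 -> L1 hit  d=-]
12: W B3 -> L3 miss  d=D]

DIRTY = [2, 3]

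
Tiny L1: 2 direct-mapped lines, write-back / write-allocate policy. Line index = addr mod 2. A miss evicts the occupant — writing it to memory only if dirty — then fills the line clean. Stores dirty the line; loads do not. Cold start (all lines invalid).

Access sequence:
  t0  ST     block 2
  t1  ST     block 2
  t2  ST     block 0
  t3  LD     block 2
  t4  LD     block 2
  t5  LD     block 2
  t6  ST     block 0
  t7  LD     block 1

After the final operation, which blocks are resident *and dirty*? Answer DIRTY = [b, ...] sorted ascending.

DIRTY = [0]

0: W B2 → L0 miss [D]
1: W B2 → L0 hit [D]
2: W B0 → L0 miss wb→B2 [D]
3: R B2 → L0 miss wb→B0 [-]
4: R B2 → L0 hit [-]
5: R B2 → L0 hit [-]
6: W B0 → L0 miss [D]
7: R B1 → L1 miss [-]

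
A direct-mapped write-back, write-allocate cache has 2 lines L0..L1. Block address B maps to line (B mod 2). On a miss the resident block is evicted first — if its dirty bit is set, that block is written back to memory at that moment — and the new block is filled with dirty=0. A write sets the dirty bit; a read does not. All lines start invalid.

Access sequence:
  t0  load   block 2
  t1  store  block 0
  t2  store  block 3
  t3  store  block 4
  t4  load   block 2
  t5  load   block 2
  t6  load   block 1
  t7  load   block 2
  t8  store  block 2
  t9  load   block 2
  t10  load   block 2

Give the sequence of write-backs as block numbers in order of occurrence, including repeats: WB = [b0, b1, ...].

0: R B2 -> L0 miss  d=-]
1: W B0 -> L0 miss  d=D]
2: W B3 -> L1 miss  d=D]
3: W B4 -> L0 miss wb->B0  d=D]
4: R B2 -> L0 miss wb->B4  d=-]
5: R B2 -> L0 hit  d=-]
6: R B1 -> L1 miss wb->B3  d=-]
7: R B2 -> L0 hit  d=-]
8: W B2 -> L0 hit  d=D]
9: R B2 -> L0 hit  d=D]
10: R B2 -> L0 hit  d=D]

WB = [0, 4, 3]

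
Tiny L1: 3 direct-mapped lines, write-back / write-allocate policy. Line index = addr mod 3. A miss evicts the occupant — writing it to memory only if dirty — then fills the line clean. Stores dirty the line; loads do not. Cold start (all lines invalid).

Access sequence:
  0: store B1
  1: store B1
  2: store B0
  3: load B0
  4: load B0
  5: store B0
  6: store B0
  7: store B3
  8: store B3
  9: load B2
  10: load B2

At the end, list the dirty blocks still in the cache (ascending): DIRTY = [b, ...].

DIRTY = [1, 3]

0: W B1 -> L1 miss  d=D]
1: W B1 -> L1 hit  d=D]
2: W B0 -> L0 miss  d=D]
3: R B0 -> L0 hit  d=D]
4: R B0 -> L0 hit  d=D]
5: W B0 -> L0 hit  d=D]
6: W B0 -> L0 hit  d=D]
7: W B3 -> L0 miss wb->B0  d=D]
8: W B3 -> L0 hit  d=D]
9: R B2 -> L2 miss  d=-]
10: R B2 -> L2 hit  d=-]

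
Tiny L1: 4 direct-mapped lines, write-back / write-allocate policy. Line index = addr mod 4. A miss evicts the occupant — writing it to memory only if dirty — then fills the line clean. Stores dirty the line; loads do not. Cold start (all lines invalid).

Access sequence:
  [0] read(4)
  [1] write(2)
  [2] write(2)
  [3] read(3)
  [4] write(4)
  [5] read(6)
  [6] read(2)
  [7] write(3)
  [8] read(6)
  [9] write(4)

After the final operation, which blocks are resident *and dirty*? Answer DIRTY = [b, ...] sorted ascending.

DIRTY = [3, 4]

0: R B4 → L0 miss [-]
1: W B2 → L2 miss [D]
2: W B2 → L2 hit [D]
3: R B3 → L3 miss [-]
4: W B4 → L0 hit [D]
5: R B6 → L2 miss wb→B2 [-]
6: R B2 → L2 miss [-]
7: W B3 → L3 hit [D]
8: R B6 → L2 miss [-]
9: W B4 → L0 hit [D]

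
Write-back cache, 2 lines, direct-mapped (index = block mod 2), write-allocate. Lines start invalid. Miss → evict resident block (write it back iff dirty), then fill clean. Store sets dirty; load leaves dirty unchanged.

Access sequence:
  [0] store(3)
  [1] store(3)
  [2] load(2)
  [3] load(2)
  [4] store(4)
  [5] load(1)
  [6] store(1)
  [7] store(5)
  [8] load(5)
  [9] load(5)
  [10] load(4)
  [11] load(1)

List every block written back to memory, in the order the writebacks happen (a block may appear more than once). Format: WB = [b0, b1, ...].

0: W B3 -> L1 miss  d=D]
1: W B3 -> L1 hit  d=D]
2: R B2 -> L0 miss  d=-]
3: R B2 -> L0 hit  d=-]
4: W B4 -> L0 miss  d=D]
5: R B1 -> L1 miss wb->B3  d=-]
6: W B1 -> L1 hit  d=D]
7: W B5 -> L1 miss wb->B1  d=D]
8: R B5 -> L1 hit  d=D]
9: R B5 -> L1 hit  d=D]
10: R B4 -> L0 hit  d=D]
11: R B1 -> L1 miss wb->B5  d=-]

WB = [3, 1, 5]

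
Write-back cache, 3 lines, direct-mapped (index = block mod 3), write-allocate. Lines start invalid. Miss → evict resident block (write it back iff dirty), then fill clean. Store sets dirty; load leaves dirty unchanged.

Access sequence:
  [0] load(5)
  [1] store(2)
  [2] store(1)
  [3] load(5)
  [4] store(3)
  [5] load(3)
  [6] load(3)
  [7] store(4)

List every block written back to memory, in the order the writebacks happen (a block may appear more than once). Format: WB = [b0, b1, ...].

WB = [2, 1]

0: R B5 → L2 miss [-]
1: W B2 → L2 miss [D]
2: W B1 → L1 miss [D]
3: R B5 → L2 miss wb→B2 [-]
4: W B3 → L0 miss [D]
5: R B3 → L0 hit [D]
6: R B3 → L0 hit [D]
7: W B4 → L1 miss wb→B1 [D]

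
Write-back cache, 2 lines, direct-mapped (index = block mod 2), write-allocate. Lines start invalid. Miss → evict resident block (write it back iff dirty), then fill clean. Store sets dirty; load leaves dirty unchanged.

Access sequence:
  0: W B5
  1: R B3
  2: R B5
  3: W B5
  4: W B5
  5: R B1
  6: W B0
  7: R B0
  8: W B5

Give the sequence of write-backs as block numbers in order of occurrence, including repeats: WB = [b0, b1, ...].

WB = [5, 5]

0: W B5 -> L1 miss  d=D]
1: R B3 -> L1 miss wb->B5  d=-]
2: R B5 -> L1 miss  d=-]
3: W B5 -> L1 hit  d=D]
4: W B5 -> L1 hit  d=D]
5: R B1 -> L1 miss wb->B5  d=-]
6: W B0 -> L0 miss  d=D]
7: R B0 -> L0 hit  d=D]
8: W B5 -> L1 miss  d=D]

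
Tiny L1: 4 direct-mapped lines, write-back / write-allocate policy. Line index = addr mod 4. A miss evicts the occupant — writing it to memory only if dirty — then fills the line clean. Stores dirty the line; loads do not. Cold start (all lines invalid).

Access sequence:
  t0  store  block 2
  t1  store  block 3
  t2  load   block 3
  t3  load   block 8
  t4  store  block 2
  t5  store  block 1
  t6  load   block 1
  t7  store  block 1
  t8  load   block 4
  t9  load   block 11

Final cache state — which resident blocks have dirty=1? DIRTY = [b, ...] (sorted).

DIRTY = [1, 2]

0: W B2 → L2 miss [D]
1: W B3 → L3 miss [D]
2: R B3 → L3 hit [D]
3: R B8 → L0 miss [-]
4: W B2 → L2 hit [D]
5: W B1 → L1 miss [D]
6: R B1 → L1 hit [D]
7: W B1 → L1 hit [D]
8: R B4 → L0 miss [-]
9: R B11 → L3 miss wb→B3 [-]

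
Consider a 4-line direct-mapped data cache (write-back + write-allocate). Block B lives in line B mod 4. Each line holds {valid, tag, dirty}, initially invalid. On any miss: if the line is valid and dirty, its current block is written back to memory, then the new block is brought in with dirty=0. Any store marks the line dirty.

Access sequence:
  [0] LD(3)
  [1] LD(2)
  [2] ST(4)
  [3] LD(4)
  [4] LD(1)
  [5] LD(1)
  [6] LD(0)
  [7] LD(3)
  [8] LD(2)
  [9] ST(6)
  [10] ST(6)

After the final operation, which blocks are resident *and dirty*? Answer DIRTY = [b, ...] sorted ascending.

  0 | R B3 → L3 miss [-]
  1 | R B2 → L2 miss [-]
  2 | W B4 → L0 miss [D]
  3 | R B4 → L0 hit [D]
  4 | R B1 → L1 miss [-]
  5 | R B1 → L1 hit [-]
  6 | R B0 → L0 miss wb→B4 [-]
  7 | R B3 → L3 hit [-]
  8 | R B2 → L2 hit [-]
  9 | W B6 → L2 miss [D]
  10 | W B6 → L2 hit [D]

DIRTY = [6]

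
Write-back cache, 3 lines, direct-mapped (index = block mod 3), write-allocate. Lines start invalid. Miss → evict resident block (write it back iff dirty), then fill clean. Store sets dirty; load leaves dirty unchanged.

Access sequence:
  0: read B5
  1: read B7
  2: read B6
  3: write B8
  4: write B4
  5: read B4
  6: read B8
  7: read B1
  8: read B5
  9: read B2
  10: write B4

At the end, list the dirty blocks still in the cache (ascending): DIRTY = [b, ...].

DIRTY = [4]

0: R B5 -> L2 miss  d=-]
1: R B7 -> L1 miss  d=-]
2: R B6 -> L0 miss  d=-]
3: W B8 -> L2 miss  d=D]
4: W B4 -> L1 miss  d=D]
5: R B4 -> L1 hit  d=D]
6: R B8 -> L2 hit  d=D]
7: R B1 -> L1 miss wb->B4  d=-]
8: R B5 -> L2 miss wb->B8  d=-]
9: R B2 -> L2 miss  d=-]
10: W B4 -> L1 miss  d=D]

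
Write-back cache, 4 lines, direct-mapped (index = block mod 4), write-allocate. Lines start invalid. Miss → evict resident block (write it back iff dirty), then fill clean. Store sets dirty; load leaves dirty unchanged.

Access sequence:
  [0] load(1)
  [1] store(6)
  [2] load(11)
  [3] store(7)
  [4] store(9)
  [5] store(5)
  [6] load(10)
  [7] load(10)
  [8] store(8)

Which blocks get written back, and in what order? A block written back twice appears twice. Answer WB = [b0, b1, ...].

WB = [9, 6]

0: R B1 -> L1 miss  d=-]
1: W B6 -> L2 miss  d=D]
2: R B11 -> L3 miss  d=-]
3: W B7 -> L3 miss  d=D]
4: W B9 -> L1 miss  d=D]
5: W B5 -> L1 miss wb->B9  d=D]
6: R B10 -> L2 miss wb->B6  d=-]
7: R B10 -> L2 hit  d=-]
8: W B8 -> L0 miss  d=D]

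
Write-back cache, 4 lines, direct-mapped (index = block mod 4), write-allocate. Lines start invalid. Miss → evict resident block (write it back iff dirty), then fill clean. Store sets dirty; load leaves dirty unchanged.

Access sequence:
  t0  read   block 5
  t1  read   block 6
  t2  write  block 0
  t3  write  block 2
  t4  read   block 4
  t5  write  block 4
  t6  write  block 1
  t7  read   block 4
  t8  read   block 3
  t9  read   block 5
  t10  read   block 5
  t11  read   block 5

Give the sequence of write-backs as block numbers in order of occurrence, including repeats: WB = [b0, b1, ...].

WB = [0, 1]

  0 | R B5 → L1 miss [-]
  1 | R B6 → L2 miss [-]
  2 | W B0 → L0 miss [D]
  3 | W B2 → L2 miss [D]
  4 | R B4 → L0 miss wb→B0 [-]
  5 | W B4 → L0 hit [D]
  6 | W B1 → L1 miss [D]
  7 | R B4 → L0 hit [D]
  8 | R B3 → L3 miss [-]
  9 | R B5 → L1 miss wb→B1 [-]
  10 | R B5 → L1 hit [-]
  11 | R B5 → L1 hit [-]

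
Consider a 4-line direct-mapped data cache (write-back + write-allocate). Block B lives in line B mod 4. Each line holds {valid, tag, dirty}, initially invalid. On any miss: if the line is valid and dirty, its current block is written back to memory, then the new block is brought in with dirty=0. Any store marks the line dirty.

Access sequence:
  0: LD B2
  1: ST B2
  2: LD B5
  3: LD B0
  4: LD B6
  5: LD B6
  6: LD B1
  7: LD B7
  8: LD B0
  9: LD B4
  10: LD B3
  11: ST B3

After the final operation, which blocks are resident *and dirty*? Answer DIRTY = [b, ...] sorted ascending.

DIRTY = [3]

0: R B2 -> L2 miss  d=-]
1: W B2 -> L2 hit  d=D]
2: R B5 -> L1 miss  d=-]
3: R B0 -> L0 miss  d=-]
4: R B6 -> L2 miss wb->B2  d=-]
5: R B6 -> L2 hit  d=-]
6: R B1 -> L1 miss  d=-]
7: R B7 -> L3 miss  d=-]
8: R B0 -> L0 hit  d=-]
9: R B4 -> L0 miss  d=-]
10: R B3 -> L3 miss  d=-]
11: W B3 -> L3 hit  d=D]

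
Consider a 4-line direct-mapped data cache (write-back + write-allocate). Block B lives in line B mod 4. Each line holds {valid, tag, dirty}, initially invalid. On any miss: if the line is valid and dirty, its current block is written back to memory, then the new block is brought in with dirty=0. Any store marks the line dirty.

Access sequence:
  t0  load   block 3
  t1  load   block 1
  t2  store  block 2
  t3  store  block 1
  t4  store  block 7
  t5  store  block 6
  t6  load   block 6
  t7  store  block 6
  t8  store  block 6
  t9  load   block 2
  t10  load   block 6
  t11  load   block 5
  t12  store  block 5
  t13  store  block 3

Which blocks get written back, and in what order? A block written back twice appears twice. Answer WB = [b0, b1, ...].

WB = [2, 6, 1, 7]

0: R B3 → L3 miss [-]
1: R B1 → L1 miss [-]
2: W B2 → L2 miss [D]
3: W B1 → L1 hit [D]
4: W B7 → L3 miss [D]
5: W B6 → L2 miss wb→B2 [D]
6: R B6 → L2 hit [D]
7: W B6 → L2 hit [D]
8: W B6 → L2 hit [D]
9: R B2 → L2 miss wb→B6 [-]
10: R B6 → L2 miss [-]
11: R B5 → L1 miss wb→B1 [-]
12: W B5 → L1 hit [D]
13: W B3 → L3 miss wb→B7 [D]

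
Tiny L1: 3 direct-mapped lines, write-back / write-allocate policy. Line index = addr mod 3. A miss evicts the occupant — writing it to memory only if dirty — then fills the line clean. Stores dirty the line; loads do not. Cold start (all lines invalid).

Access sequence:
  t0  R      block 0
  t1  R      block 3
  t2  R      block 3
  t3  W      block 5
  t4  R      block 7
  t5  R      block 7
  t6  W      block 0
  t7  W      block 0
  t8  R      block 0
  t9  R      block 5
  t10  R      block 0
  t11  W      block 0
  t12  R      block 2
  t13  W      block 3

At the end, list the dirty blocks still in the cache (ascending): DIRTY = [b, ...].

DIRTY = [3]

0: R B0 -> L0 miss  d=-]
1: R B3 -> L0 miss  d=-]
2: R B3 -> L0 hit  d=-]
3: W B5 -> L2 miss  d=D]
4: R B7 -> L1 miss  d=-]
5: R B7 -> L1 hit  d=-]
6: W B0 -> L0 miss  d=D]
7: W B0 -> L0 hit  d=D]
8: R B0 -> L0 hit  d=D]
9: R B5 -> L2 hit  d=D]
10: R B0 -> L0 hit  d=D]
11: W B0 -> L0 hit  d=D]
12: R B2 -> L2 miss wb->B5  d=-]
13: W B3 -> L0 miss wb->B0  d=D]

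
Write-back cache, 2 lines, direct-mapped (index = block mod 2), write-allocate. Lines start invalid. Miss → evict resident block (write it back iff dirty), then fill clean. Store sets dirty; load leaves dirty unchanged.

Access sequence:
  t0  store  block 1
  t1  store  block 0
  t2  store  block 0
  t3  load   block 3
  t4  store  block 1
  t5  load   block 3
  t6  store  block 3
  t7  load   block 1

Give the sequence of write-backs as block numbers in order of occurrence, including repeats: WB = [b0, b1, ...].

0: W B1 -> L1 miss  d=D]
1: W B0 -> L0 miss  d=D]
2: W B0 -> L0 hit  d=D]
3: R B3 -> L1 miss wb->B1  d=-]
4: W B1 -> L1 miss  d=D]
5: R B3 -> L1 miss wb->B1  d=-]
6: W B3 -> L1 hit  d=D]
7: R B1 -> L1 miss wb->B3  d=-]

WB = [1, 1, 3]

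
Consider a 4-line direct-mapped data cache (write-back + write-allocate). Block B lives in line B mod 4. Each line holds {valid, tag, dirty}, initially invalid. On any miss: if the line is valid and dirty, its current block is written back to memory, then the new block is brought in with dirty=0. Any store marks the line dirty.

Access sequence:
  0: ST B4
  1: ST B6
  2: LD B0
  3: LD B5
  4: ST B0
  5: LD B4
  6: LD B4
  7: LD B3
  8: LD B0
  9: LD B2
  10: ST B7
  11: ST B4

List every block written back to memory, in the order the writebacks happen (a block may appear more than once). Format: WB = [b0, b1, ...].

0: W B4 → L0 miss [D]
1: W B6 → L2 miss [D]
2: R B0 → L0 miss wb→B4 [-]
3: R B5 → L1 miss [-]
4: W B0 → L0 hit [D]
5: R B4 → L0 miss wb→B0 [-]
6: R B4 → L0 hit [-]
7: R B3 → L3 miss [-]
8: R B0 → L0 miss [-]
9: R B2 → L2 miss wb→B6 [-]
10: W B7 → L3 miss [D]
11: W B4 → L0 miss [D]

WB = [4, 0, 6]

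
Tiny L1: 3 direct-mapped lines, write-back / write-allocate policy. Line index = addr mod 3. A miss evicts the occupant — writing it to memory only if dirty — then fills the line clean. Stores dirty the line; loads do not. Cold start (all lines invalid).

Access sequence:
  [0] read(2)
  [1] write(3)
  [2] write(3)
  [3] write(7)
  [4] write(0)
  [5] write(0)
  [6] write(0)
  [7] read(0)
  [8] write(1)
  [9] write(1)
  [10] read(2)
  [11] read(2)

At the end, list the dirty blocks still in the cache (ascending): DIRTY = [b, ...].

DIRTY = [0, 1]

  0 | R B2 → L2 miss [-]
  1 | W B3 → L0 miss [D]
  2 | W B3 → L0 hit [D]
  3 | W B7 → L1 miss [D]
  4 | W B0 → L0 miss wb→B3 [D]
  5 | W B0 → L0 hit [D]
  6 | W B0 → L0 hit [D]
  7 | R B0 → L0 hit [D]
  8 | W B1 → L1 miss wb→B7 [D]
  9 | W B1 → L1 hit [D]
  10 | R B2 → L2 hit [-]
  11 | R B2 → L2 hit [-]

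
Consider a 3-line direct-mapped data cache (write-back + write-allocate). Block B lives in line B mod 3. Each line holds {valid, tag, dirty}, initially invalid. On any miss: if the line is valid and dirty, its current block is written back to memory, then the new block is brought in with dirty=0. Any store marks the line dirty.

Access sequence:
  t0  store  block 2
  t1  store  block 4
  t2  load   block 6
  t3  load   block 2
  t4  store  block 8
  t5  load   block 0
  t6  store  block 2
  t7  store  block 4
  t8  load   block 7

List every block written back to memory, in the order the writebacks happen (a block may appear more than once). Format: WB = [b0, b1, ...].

  0 | W B2 → L2 miss [D]
  1 | W B4 → L1 miss [D]
  2 | R B6 → L0 miss [-]
  3 | R B2 → L2 hit [D]
  4 | W B8 → L2 miss wb→B2 [D]
  5 | R B0 → L0 miss [-]
  6 | W B2 → L2 miss wb→B8 [D]
  7 | W B4 → L1 hit [D]
  8 | R B7 → L1 miss wb→B4 [-]

WB = [2, 8, 4]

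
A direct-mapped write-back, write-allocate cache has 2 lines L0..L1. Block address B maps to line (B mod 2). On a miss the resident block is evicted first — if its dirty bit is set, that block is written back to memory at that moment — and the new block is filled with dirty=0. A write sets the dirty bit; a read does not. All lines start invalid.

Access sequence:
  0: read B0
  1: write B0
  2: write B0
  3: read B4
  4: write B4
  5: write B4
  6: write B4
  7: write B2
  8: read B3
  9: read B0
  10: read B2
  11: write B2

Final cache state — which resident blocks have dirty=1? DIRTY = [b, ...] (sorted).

DIRTY = [2]

0: R B0 → L0 miss [-]
1: W B0 → L0 hit [D]
2: W B0 → L0 hit [D]
3: R B4 → L0 miss wb→B0 [-]
4: W B4 → L0 hit [D]
5: W B4 → L0 hit [D]
6: W B4 → L0 hit [D]
7: W B2 → L0 miss wb→B4 [D]
8: R B3 → L1 miss [-]
9: R B0 → L0 miss wb→B2 [-]
10: R B2 → L0 miss [-]
11: W B2 → L0 hit [D]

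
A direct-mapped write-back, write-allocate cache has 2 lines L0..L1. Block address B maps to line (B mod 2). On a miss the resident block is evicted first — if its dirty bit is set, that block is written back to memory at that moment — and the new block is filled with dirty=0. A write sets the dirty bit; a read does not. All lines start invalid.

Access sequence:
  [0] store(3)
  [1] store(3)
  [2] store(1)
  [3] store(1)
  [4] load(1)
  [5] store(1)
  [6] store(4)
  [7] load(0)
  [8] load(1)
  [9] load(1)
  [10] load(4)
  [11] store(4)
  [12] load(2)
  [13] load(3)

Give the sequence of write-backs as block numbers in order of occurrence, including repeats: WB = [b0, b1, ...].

WB = [3, 4, 4, 1]

  0 | W B3 → L1 miss [D]
  1 | W B3 → L1 hit [D]
  2 | W B1 → L1 miss wb→B3 [D]
  3 | W B1 → L1 hit [D]
  4 | R B1 → L1 hit [D]
  5 | W B1 → L1 hit [D]
  6 | W B4 → L0 miss [D]
  7 | R B0 → L0 miss wb→B4 [-]
  8 | R B1 → L1 hit [D]
  9 | R B1 → L1 hit [D]
  10 | R B4 → L0 miss [-]
  11 | W B4 → L0 hit [D]
  12 | R B2 → L0 miss wb→B4 [-]
  13 | R B3 → L1 miss wb→B1 [-]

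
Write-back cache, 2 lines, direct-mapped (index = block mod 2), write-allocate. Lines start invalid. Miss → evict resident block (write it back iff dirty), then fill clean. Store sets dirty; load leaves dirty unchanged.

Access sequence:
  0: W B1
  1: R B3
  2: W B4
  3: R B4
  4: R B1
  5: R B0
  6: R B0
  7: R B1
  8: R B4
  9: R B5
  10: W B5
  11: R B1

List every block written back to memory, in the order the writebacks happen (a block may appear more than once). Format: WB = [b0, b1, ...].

0: W B1 → L1 miss [D]
1: R B3 → L1 miss wb→B1 [-]
2: W B4 → L0 miss [D]
3: R B4 → L0 hit [D]
4: R B1 → L1 miss [-]
5: R B0 → L0 miss wb→B4 [-]
6: R B0 → L0 hit [-]
7: R B1 → L1 hit [-]
8: R B4 → L0 miss [-]
9: R B5 → L1 miss [-]
10: W B5 → L1 hit [D]
11: R B1 → L1 miss wb→B5 [-]

WB = [1, 4, 5]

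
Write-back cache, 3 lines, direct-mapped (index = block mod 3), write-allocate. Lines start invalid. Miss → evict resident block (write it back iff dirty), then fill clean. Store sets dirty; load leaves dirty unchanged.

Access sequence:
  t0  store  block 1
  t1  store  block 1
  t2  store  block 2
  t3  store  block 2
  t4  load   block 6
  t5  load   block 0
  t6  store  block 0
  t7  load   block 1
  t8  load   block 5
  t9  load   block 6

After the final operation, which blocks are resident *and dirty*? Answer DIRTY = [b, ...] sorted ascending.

  0 | W B1 → L1 miss [D]
  1 | W B1 → L1 hit [D]
  2 | W B2 → L2 miss [D]
  3 | W B2 → L2 hit [D]
  4 | R B6 → L0 miss [-]
  5 | R B0 → L0 miss [-]
  6 | W B0 → L0 hit [D]
  7 | R B1 → L1 hit [D]
  8 | R B5 → L2 miss wb→B2 [-]
  9 | R B6 → L0 miss wb→B0 [-]

DIRTY = [1]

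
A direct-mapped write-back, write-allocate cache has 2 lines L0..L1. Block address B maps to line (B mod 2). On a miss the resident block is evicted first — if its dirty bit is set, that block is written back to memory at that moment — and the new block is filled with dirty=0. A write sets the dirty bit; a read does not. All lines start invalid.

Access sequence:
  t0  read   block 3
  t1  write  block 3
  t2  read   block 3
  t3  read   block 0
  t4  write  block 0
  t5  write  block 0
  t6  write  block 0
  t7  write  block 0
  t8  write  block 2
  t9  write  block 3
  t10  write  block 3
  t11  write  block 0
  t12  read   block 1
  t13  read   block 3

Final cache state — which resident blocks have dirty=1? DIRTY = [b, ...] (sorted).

0: R B3 -> L1 miss  d=-]
1: W B3 -> L1 hit  d=D]
2: R B3 -> L1 hit  d=D]
3: R B0 -> L0 miss  d=-]
4: W B0 -> L0 hit  d=D]
5: W B0 -> L0 hit  d=D]
6: W B0 -> L0 hit  d=D]
7: W B0 -> L0 hit  d=D]
8: W B2 -> L0 miss wb->B0  d=D]
9: W B3 -> L1 hit  d=D]
10: W B3 -> L1 hit  d=D]
11: W B0 -> L0 miss wb->B2  d=D]
12: R B1 -> L1 miss wb->B3  d=-]
13: R B3 -> L1 miss  d=-]

DIRTY = [0]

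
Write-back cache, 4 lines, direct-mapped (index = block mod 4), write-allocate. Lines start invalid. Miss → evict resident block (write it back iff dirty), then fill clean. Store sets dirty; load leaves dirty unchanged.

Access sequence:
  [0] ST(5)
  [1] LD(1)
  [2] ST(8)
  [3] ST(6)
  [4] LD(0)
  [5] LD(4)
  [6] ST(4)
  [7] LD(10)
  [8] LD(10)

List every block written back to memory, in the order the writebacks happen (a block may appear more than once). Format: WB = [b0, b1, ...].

  0 | W B5 → L1 miss [D]
  1 | R B1 → L1 miss wb→B5 [-]
  2 | W B8 → L0 miss [D]
  3 | W B6 → L2 miss [D]
  4 | R B0 → L0 miss wb→B8 [-]
  5 | R B4 → L0 miss [-]
  6 | W B4 → L0 hit [D]
  7 | R B10 → L2 miss wb→B6 [-]
  8 | R B10 → L2 hit [-]

WB = [5, 8, 6]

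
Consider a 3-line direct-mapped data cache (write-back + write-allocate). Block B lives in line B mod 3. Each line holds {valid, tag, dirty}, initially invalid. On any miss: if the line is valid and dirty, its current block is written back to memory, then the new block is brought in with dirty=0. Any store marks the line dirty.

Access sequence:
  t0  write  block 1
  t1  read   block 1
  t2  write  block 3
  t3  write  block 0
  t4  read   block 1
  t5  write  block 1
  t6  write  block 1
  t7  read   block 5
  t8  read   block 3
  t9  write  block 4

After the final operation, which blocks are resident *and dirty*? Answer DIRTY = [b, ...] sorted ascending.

0: W B1 -> L1 miss  d=D]
1: R B1 -> L1 hit  d=D]
2: W B3 -> L0 miss  d=D]
3: W B0 -> L0 miss wb->B3  d=D]
4: R B1 -> L1 hit  d=D]
5: W B1 -> L1 hit  d=D]
6: W B1 -> L1 hit  d=D]
7: R B5 -> L2 miss  d=-]
8: R B3 -> L0 miss wb->B0  d=-]
9: W B4 -> L1 miss wb->B1  d=D]

DIRTY = [4]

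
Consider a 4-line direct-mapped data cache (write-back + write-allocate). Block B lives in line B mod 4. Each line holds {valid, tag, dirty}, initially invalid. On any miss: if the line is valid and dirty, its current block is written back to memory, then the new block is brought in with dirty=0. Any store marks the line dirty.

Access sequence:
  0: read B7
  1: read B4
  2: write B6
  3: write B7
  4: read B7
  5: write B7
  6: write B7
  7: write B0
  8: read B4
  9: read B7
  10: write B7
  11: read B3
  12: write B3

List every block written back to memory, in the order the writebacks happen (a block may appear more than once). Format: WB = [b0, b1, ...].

WB = [0, 7]

0: R B7 → L3 miss [-]
1: R B4 → L0 miss [-]
2: W B6 → L2 miss [D]
3: W B7 → L3 hit [D]
4: R B7 → L3 hit [D]
5: W B7 → L3 hit [D]
6: W B7 → L3 hit [D]
7: W B0 → L0 miss [D]
8: R B4 → L0 miss wb→B0 [-]
9: R B7 → L3 hit [D]
10: W B7 → L3 hit [D]
11: R B3 → L3 miss wb→B7 [-]
12: W B3 → L3 hit [D]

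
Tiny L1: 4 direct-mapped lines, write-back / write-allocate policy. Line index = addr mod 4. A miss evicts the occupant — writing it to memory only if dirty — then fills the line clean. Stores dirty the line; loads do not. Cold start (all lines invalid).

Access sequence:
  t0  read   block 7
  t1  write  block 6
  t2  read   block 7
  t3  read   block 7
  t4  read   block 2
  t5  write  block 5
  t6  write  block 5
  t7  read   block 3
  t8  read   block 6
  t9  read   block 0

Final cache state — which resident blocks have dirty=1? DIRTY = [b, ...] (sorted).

0: R B7 -> L3 miss  d=-]
1: W B6 -> L2 miss  d=D]
2: R B7 -> L3 hit  d=-]
3: R B7 -> L3 hit  d=-]
4: R B2 -> L2 miss wb->B6  d=-]
5: W B5 -> L1 miss  d=D]
6: W B5 -> L1 hit  d=D]
7: R B3 -> L3 miss  d=-]
8: R B6 -> L2 miss  d=-]
9: R B0 -> L0 miss  d=-]

DIRTY = [5]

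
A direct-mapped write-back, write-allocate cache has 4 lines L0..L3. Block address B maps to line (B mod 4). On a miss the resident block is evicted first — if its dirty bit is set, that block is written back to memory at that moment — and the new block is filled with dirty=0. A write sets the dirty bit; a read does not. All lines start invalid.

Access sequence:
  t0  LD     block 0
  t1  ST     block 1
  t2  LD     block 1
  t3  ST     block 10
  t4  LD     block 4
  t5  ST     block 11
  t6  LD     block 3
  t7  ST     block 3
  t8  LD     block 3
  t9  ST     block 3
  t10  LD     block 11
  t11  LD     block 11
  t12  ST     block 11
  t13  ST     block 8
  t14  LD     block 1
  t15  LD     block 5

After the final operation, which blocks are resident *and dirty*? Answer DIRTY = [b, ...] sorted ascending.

DIRTY = [8, 10, 11]

  0 | R B0 → L0 miss [-]
  1 | W B1 → L1 miss [D]
  2 | R B1 → L1 hit [D]
  3 | W B10 → L2 miss [D]
  4 | R B4 → L0 miss [-]
  5 | W B11 → L3 miss [D]
  6 | R B3 → L3 miss wb→B11 [-]
  7 | W B3 → L3 hit [D]
  8 | R B3 → L3 hit [D]
  9 | W B3 → L3 hit [D]
  10 | R B11 → L3 miss wb→B3 [-]
  11 | R B11 → L3 hit [-]
  12 | W B11 → L3 hit [D]
  13 | W B8 → L0 miss [D]
  14 | R B1 → L1 hit [D]
  15 | R B5 → L1 miss wb→B1 [-]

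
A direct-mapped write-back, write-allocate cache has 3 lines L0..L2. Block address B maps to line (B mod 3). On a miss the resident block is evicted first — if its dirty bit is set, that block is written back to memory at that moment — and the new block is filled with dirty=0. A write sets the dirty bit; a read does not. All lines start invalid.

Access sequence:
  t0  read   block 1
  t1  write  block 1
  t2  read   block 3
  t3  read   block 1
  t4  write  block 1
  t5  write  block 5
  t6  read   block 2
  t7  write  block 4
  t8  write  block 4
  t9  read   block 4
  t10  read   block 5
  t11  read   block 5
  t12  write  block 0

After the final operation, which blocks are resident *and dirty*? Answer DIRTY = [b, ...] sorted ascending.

0: R B1 → L1 miss [-]
1: W B1 → L1 hit [D]
2: R B3 → L0 miss [-]
3: R B1 → L1 hit [D]
4: W B1 → L1 hit [D]
5: W B5 → L2 miss [D]
6: R B2 → L2 miss wb→B5 [-]
7: W B4 → L1 miss wb→B1 [D]
8: W B4 → L1 hit [D]
9: R B4 → L1 hit [D]
10: R B5 → L2 miss [-]
11: R B5 → L2 hit [-]
12: W B0 → L0 miss [D]

DIRTY = [0, 4]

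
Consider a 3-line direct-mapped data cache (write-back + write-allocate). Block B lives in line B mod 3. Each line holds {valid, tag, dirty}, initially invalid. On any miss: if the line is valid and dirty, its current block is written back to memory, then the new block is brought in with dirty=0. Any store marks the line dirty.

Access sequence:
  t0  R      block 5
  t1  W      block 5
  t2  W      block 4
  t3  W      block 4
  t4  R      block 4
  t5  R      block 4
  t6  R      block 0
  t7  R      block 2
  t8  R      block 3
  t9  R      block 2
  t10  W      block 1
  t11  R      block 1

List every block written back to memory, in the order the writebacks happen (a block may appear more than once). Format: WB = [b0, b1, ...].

  0 | R B5 → L2 miss [-]
  1 | W B5 → L2 hit [D]
  2 | W B4 → L1 miss [D]
  3 | W B4 → L1 hit [D]
  4 | R B4 → L1 hit [D]
  5 | R B4 → L1 hit [D]
  6 | R B0 → L0 miss [-]
  7 | R B2 → L2 miss wb→B5 [-]
  8 | R B3 → L0 miss [-]
  9 | R B2 → L2 hit [-]
  10 | W B1 → L1 miss wb→B4 [D]
  11 | R B1 → L1 hit [D]

WB = [5, 4]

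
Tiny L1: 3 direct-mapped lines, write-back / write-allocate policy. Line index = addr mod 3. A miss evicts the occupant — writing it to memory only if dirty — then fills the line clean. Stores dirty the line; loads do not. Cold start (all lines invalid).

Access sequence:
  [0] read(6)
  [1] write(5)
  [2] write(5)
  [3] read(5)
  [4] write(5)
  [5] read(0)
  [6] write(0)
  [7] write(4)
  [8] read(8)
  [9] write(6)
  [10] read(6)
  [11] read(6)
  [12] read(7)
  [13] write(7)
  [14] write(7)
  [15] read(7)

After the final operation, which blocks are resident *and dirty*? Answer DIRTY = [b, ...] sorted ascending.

0: R B6 → L0 miss [-]
1: W B5 → L2 miss [D]
2: W B5 → L2 hit [D]
3: R B5 → L2 hit [D]
4: W B5 → L2 hit [D]
5: R B0 → L0 miss [-]
6: W B0 → L0 hit [D]
7: W B4 → L1 miss [D]
8: R B8 → L2 miss wb→B5 [-]
9: W B6 → L0 miss wb→B0 [D]
10: R B6 → L0 hit [D]
11: R B6 → L0 hit [D]
12: R B7 → L1 miss wb→B4 [-]
13: W B7 → L1 hit [D]
14: W B7 → L1 hit [D]
15: R B7 → L1 hit [D]

DIRTY = [6, 7]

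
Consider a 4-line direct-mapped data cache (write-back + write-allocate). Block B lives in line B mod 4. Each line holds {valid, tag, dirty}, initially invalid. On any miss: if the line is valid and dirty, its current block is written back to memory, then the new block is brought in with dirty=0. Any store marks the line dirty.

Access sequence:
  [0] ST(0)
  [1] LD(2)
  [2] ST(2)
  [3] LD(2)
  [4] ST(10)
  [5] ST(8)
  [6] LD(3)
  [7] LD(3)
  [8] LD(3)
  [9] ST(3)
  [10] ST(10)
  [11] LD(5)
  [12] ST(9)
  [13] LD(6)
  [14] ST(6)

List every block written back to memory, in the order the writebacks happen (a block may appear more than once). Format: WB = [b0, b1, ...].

WB = [2, 0, 10]

0: W B0 -> L0 miss  d=D]
1: R B2 -> L2 miss  d=-]
2: W B2 -> L2 hit  d=D]
3: R B2 -> L2 hit  d=D]
4: W B10 -> L2 miss wb->B2  d=D]
5: W B8 -> L0 miss wb->B0  d=D]
6: R B3 -> L3 miss  d=-]
7: R B3 -> L3 hit  d=-]
8: R B3 -> L3 hit  d=-]
9: W B3 -> L3 hit  d=D]
10: W B10 -> L2 hit  d=D]
11: R B5 -> L1 miss  d=-]
12: W B9 -> L1 miss  d=D]
13: R B6 -> L2 miss wb->B10  d=-]
14: W B6 -> L2 hit  d=D]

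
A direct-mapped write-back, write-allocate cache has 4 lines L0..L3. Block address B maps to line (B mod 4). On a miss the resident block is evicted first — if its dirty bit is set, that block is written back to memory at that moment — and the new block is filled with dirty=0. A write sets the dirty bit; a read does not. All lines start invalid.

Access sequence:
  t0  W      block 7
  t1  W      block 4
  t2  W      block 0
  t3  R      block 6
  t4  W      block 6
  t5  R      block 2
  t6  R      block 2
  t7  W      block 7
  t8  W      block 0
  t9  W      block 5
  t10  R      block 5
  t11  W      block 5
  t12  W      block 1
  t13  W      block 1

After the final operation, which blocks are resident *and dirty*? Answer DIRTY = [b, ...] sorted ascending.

0: W B7 → L3 miss [D]
1: W B4 → L0 miss [D]
2: W B0 → L0 miss wb→B4 [D]
3: R B6 → L2 miss [-]
4: W B6 → L2 hit [D]
5: R B2 → L2 miss wb→B6 [-]
6: R B2 → L2 hit [-]
7: W B7 → L3 hit [D]
8: W B0 → L0 hit [D]
9: W B5 → L1 miss [D]
10: R B5 → L1 hit [D]
11: W B5 → L1 hit [D]
12: W B1 → L1 miss wb→B5 [D]
13: W B1 → L1 hit [D]

DIRTY = [0, 1, 7]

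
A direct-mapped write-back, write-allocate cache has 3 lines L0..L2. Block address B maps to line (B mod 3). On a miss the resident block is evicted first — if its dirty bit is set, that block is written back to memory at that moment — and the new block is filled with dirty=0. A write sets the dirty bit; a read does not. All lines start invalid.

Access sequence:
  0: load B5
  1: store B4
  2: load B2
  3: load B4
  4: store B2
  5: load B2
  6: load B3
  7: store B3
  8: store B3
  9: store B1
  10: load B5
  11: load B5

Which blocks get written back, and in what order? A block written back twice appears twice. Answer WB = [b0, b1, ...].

WB = [4, 2]

0: R B5 -> L2 miss  d=-]
1: W B4 -> L1 miss  d=D]
2: R B2 -> L2 miss  d=-]
3: R B4 -> L1 hit  d=D]
4: W B2 -> L2 hit  d=D]
5: R B2 -> L2 hit  d=D]
6: R B3 -> L0 miss  d=-]
7: W B3 -> L0 hit  d=D]
8: W B3 -> L0 hit  d=D]
9: W B1 -> L1 miss wb->B4  d=D]
10: R B5 -> L2 miss wb->B2  d=-]
11: R B5 -> L2 hit  d=-]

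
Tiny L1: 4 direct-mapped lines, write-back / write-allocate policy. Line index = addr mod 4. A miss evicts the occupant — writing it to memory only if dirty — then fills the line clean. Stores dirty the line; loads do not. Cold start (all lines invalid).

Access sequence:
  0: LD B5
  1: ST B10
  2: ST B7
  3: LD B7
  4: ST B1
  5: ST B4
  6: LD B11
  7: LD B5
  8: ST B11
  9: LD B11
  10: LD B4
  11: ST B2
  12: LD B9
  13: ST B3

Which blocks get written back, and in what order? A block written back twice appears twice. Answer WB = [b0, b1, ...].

0: R B5 → L1 miss [-]
1: W B10 → L2 miss [D]
2: W B7 → L3 miss [D]
3: R B7 → L3 hit [D]
4: W B1 → L1 miss [D]
5: W B4 → L0 miss [D]
6: R B11 → L3 miss wb→B7 [-]
7: R B5 → L1 miss wb→B1 [-]
8: W B11 → L3 hit [D]
9: R B11 → L3 hit [D]
10: R B4 → L0 hit [D]
11: W B2 → L2 miss wb→B10 [D]
12: R B9 → L1 miss [-]
13: W B3 → L3 miss wb→B11 [D]

WB = [7, 1, 10, 11]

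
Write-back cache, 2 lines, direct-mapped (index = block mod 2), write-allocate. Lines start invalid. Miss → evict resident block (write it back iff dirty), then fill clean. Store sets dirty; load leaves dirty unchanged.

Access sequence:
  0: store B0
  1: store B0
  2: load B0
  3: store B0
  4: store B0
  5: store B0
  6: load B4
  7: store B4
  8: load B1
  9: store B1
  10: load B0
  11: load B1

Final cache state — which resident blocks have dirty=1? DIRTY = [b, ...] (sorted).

0: W B0 -> L0 miss  d=D]
1: W B0 -> L0 hit  d=D]
2: R B0 -> L0 hit  d=D]
3: W B0 -> L0 hit  d=D]
4: W B0 -> L0 hit  d=D]
5: W B0 -> L0 hit  d=D]
6: R B4 -> L0 miss wb->B0  d=-]
7: W B4 -> L0 hit  d=D]
8: R B1 -> L1 miss  d=-]
9: W B1 -> L1 hit  d=D]
10: R B0 -> L0 miss wb->B4  d=-]
11: R B1 -> L1 hit  d=D]

DIRTY = [1]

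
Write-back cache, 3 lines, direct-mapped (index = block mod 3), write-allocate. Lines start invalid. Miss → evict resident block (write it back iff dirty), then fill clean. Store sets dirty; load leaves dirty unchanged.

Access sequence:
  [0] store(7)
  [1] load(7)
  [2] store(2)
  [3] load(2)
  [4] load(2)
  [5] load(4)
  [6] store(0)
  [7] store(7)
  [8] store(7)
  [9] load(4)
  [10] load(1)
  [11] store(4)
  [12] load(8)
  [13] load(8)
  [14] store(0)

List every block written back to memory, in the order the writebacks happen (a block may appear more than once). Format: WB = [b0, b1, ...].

WB = [7, 7, 2]

  0 | W B7 → L1 miss [D]
  1 | R B7 → L1 hit [D]
  2 | W B2 → L2 miss [D]
  3 | R B2 → L2 hit [D]
  4 | R B2 → L2 hit [D]
  5 | R B4 → L1 miss wb→B7 [-]
  6 | W B0 → L0 miss [D]
  7 | W B7 → L1 miss [D]
  8 | W B7 → L1 hit [D]
  9 | R B4 → L1 miss wb→B7 [-]
  10 | R B1 → L1 miss [-]
  11 | W B4 → L1 miss [D]
  12 | R B8 → L2 miss wb→B2 [-]
  13 | R B8 → L2 hit [-]
  14 | W B0 → L0 hit [D]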